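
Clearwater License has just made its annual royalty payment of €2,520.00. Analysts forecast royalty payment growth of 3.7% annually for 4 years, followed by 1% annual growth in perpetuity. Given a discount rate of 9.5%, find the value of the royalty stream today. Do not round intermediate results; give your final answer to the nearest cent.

D_1 = 2613.24000
D_2 = 2709.92988
D_3 = 2810.19729
D_4 = 2914.17459
Terminal value at year 4: TV = D_4×(1+g_2)/(r−g_2) = 2943.31633/0.085 = 34627.25095
P_0 = D_1/(1+r)^1 + D_2/(1+r)^2 + D_3/(1+r)^3 + D_4/(1+r)^4 + TV/(1+r)^4
    = 2386.52055 + 2260.11124 + 2140.39759 + 2027.02493 + 24085.82562 = 32899.87992

€32899.88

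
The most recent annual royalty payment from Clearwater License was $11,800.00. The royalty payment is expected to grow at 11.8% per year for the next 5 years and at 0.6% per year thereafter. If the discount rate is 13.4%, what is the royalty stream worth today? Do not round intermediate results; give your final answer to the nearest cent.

$142929.24

D_1 = 13192.40000
D_2 = 14749.10320
D_3 = 16489.49738
D_4 = 18435.25807
D_5 = 20610.61852
Terminal value at year 5: TV = D_5×(1+g_2)/(r−g_2) = 20734.28223/0.128 = 161986.57993
P_0 = D_1/(1+r)^1 + D_2/(1+r)^2 + D_3/(1+r)^3 + D_4/(1+r)^4 + D_5/(1+r)^5 + TV/(1+r)^5
    = 11633.50970 + 11469.36847 + 11307.54317 + 11148.00111 + 10990.71009 + 86380.11211 = 142929.24464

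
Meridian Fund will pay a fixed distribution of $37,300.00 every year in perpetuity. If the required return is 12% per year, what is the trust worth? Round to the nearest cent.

Level perpetuity: PV = C / r = $37,300.00 / 0.12 = $310,833.33

$310833.33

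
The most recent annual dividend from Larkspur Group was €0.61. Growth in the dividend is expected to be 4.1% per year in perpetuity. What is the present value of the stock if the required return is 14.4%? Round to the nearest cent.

D₁ = D₀ × (1 + g) = €0.61 × 1.041 = €0.6350
Growing perpetuity: P = D₁ / (r − g) = €0.6350 / (0.144 − 0.041) = €6.17

€6.17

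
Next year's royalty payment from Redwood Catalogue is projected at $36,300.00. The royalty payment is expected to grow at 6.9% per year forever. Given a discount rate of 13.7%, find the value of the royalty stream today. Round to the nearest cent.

$533823.53

Growing perpetuity: P = D₁ / (r − g) = $36,300.0000 / (0.137 − 0.069) = $533,823.53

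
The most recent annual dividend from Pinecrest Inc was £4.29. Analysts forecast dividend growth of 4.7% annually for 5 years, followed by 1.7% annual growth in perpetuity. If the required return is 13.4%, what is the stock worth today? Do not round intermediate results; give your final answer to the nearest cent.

£42.01

D_1 = 4.49163
D_2 = 4.70274
D_3 = 4.92377
D_4 = 5.15518
D_5 = 5.39748
Terminal value at year 5: TV = D_5×(1+g_2)/(r−g_2) = 5.48923/0.117 = 46.91652
P_0 = D_1/(1+r)^1 + D_2/(1+r)^2 + D_3/(1+r)^3 + D_4/(1+r)^4 + D_5/(1+r)^5 + TV/(1+r)^5
    = 3.96087 + 3.65700 + 3.37643 + 3.11739 + 2.87823 + 25.01846 = 42.00838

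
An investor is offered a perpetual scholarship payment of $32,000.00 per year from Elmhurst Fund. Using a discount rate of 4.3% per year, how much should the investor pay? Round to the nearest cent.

$744186.05

Level perpetuity: PV = C / r = $32,000.00 / 0.043 = $744,186.05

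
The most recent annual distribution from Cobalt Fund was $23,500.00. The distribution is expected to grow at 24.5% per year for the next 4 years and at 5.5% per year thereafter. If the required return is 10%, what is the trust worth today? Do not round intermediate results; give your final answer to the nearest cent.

D_1 = 29257.50000
D_2 = 36425.58750
D_3 = 45349.85644
D_4 = 56460.57126
Terminal value at year 4: TV = D_4×(1+g_2)/(r−g_2) = 59565.90268/0.045 = 1323686.72632
P_0 = D_1/(1+r)^1 + D_2/(1+r)^2 + D_3/(1+r)^3 + D_4/(1+r)^4 + TV/(1+r)^4
    = 26597.72727 + 30103.79132 + 34072.01836 + 38563.32987 + 904095.84476 = 1033432.71159

$1033432.71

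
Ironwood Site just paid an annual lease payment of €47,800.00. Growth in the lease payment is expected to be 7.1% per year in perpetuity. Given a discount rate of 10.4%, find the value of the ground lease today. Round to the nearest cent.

€1551327.27

D₁ = D₀ × (1 + g) = €47,800.00 × 1.071 = €51,193.8000
Growing perpetuity: P = D₁ / (r − g) = €51,193.8000 / (0.104 − 0.071) = €1,551,327.27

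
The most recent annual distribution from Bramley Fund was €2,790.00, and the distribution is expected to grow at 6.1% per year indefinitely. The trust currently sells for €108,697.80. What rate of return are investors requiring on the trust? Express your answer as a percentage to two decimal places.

8.82%

D₁ = €2,790.00 × 1.061 = €2,960.1900
P = D₁/(r − g) ⇒ r = D₁/P + g = €2,960.1900/€108,697.80 + 0.061 = 0.027233 + 0.061 = 0.088233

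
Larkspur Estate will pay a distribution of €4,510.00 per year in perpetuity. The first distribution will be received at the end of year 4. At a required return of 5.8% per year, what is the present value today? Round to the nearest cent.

Value at end of year 3: C / r = €4,510.00 / 0.058 = €77,758.6207
Discount to today: PV = €77,758.6207 / (1 + 0.058)^3 = €77,758.6207 / 1.184287 = €65,658.59

€65658.59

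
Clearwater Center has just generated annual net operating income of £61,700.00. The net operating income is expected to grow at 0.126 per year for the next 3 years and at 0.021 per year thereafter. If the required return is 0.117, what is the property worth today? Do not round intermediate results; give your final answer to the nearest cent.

£860293.94

D_1 = 69474.20000
D_2 = 78227.94920
D_3 = 88084.67080
Terminal value at year 3: TV = D_3×(1+g_2)/(r−g_2) = 89934.44889/0.096 = 936817.17590
P_0 = D_1/(1+r)^1 + D_2/(1+r)^2 + D_3/(1+r)^3 + TV/(1+r)^3
    = 62197.13518 + 62698.27593 + 63203.45452 + 672195.07360 = 860293.93924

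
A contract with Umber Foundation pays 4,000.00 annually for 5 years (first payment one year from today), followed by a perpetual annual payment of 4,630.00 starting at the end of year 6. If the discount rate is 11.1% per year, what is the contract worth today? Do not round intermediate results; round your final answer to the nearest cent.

PV of 5-year annuity: 4,000.00 × [1 − (1+0.111)^−5] / 0.111 = 14746.47447
Perpetuity value at year 5: 4,630.00 / 0.111 = 41711.71171
PV of perpetuity: 41711.71171 / (1+0.111)^5 = 24642.66752
Total PV = 14746.47447 + 24642.66752 = 39389.14198

39389.14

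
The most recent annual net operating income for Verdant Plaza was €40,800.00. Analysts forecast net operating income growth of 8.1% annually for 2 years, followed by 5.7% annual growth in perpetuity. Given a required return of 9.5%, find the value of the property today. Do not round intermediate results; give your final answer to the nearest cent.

D_1 = 44104.80000
D_2 = 47677.28880
Terminal value at year 2: TV = D_2×(1+g_2)/(r−g_2) = 50394.89426/0.038 = 1326181.42794
P_0 = D_1/(1+r)^1 + D_2/(1+r)^2 + TV/(1+r)^2
    = 40278.35616 + 39763.38175 + 1106049.85545 = 1186091.59337

€1186091.59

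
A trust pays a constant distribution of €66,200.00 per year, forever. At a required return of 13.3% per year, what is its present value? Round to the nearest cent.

€497744.36

Level perpetuity: PV = C / r = €66,200.00 / 0.133 = €497,744.36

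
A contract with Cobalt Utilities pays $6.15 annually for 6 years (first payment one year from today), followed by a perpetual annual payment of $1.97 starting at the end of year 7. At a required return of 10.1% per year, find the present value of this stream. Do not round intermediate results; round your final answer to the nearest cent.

$37.66

PV of 6-year annuity: $6.15 × [1 − (1+0.101)^−6] / 0.101 = 26.70654
Perpetuity value at year 6: $1.97 / 0.101 = 19.50495
PV of perpetuity: 19.50495 / (1+0.101)^6 = 10.95017
Total PV = 26.70654 + 10.95017 = 37.65671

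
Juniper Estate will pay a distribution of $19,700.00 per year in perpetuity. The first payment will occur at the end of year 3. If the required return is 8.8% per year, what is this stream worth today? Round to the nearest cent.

$189114.91

Value at end of year 2: C / r = $19,700.00 / 0.088 = $223,863.6364
Discount to today: PV = $223,863.6364 / (1 + 0.088)^2 = $223,863.6364 / 1.183744 = $189,114.91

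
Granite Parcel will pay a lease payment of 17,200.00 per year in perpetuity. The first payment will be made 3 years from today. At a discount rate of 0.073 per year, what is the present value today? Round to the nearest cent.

Value at end of year 2: C / r = 17,200.00 / 0.073 = 235,616.4384
Discount to today: PV = 235,616.4384 / (1 + 0.073)^2 = 235,616.4384 / 1.151329 = 204,647.36

204647.36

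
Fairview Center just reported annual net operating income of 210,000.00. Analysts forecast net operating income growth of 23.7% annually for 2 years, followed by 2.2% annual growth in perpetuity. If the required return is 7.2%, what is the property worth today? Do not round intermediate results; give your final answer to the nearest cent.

6237387.87

D_1 = 259770.00000
D_2 = 321335.49000
Terminal value at year 2: TV = D_2×(1+g_2)/(r−g_2) = 328404.87078/0.05 = 6568097.41560
P_0 = D_1/(1+r)^1 + D_2/(1+r)^2 + TV/(1+r)^2
    = 242322.76119 + 279620.57425 + 5715444.53769 = 6237387.87313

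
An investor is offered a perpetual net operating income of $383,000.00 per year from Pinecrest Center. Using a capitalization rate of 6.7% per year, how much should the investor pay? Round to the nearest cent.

Level perpetuity: PV = C / r = $383,000.00 / 0.067 = $5,716,417.91

$5716417.91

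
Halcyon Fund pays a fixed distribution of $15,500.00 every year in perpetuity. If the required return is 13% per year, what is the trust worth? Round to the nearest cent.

Level perpetuity: PV = C / r = $15,500.00 / 0.13 = $119,230.77

$119230.77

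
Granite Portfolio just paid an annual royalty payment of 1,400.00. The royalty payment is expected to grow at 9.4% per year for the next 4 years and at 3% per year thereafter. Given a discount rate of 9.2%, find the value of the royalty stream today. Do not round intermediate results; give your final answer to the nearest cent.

D_1 = 1531.60000
D_2 = 1675.57040
D_3 = 1833.07402
D_4 = 2005.38298
Terminal value at year 4: TV = D_4×(1+g_2)/(r−g_2) = 2065.54446/0.062 = 33315.23330
P_0 = D_1/(1+r)^1 + D_2/(1+r)^2 + D_3/(1+r)^3 + D_4/(1+r)^4 + TV/(1+r)^4
    = 1402.56410 + 1405.13290 + 1407.70640 + 1410.28462 + 23428.92194 = 29054.60997

29054.61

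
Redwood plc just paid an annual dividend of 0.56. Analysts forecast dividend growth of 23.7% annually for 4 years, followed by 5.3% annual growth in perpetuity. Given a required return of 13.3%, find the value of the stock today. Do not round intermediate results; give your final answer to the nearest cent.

D_1 = 0.69272
D_2 = 0.85689
D_3 = 1.05998
D_4 = 1.31119
Terminal value at year 4: TV = D_4×(1+g_2)/(r−g_2) = 1.38069/0.08 = 17.25859
P_0 = D_1/(1+r)^1 + D_2/(1+r)^2 + D_3/(1+r)^3 + D_4/(1+r)^4 + TV/(1+r)^4
    = 0.61140 + 0.66753 + 0.72880 + 0.79570 + 10.47335 = 13.27677

13.28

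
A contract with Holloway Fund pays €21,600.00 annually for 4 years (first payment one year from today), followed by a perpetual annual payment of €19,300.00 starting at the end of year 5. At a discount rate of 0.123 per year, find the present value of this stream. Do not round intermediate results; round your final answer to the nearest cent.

€163852.56

PV of 4-year annuity: €21,600.00 × [1 − (1+0.123)^−4] / 0.123 = 65194.36511
Perpetuity value at year 4: €19,300.00 / 0.123 = 156910.56911
PV of perpetuity: 156910.56911 / (1+0.123)^4 = 98658.19658
Total PV = 65194.36511 + 98658.19658 = 163852.56169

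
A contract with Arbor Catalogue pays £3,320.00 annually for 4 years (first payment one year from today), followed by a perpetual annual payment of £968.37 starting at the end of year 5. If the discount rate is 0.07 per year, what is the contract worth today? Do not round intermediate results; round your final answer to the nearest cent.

£21799.32

PV of 4-year annuity: £3,320.00 × [1 − (1+0.07)^−4] / 0.07 = 11245.54137
Perpetuity value at year 4: £968.37 / 0.07 = 13833.85714
PV of perpetuity: 13833.85714 / (1+0.07)^4 = 10553.78338
Total PV = 11245.54137 + 10553.78338 = 21799.32475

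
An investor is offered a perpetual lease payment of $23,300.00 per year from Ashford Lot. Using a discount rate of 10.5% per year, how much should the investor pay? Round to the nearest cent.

$221904.76

Level perpetuity: PV = C / r = $23,300.00 / 0.105 = $221,904.76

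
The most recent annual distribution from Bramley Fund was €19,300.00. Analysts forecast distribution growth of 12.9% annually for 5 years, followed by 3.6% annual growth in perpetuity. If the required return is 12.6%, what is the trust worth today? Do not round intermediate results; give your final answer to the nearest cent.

€322413.88

D_1 = 21789.70000
D_2 = 24600.57130
D_3 = 27774.04500
D_4 = 31356.89680
D_5 = 35401.93649
Terminal value at year 5: TV = D_5×(1+g_2)/(r−g_2) = 36676.40620/0.09 = 407515.62448
P_0 = D_1/(1+r)^1 + D_2/(1+r)^2 + D_3/(1+r)^3 + D_4/(1+r)^4 + D_5/(1+r)^5 + TV/(1+r)^5
    = 19351.42096 + 19402.97892 + 19454.67424 + 19506.50730 + 19558.47846 + 225139.81870 = 322413.87858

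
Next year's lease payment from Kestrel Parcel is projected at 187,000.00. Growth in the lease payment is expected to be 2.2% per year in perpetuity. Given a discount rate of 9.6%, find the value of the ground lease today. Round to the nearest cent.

Growing perpetuity: P = D₁ / (r − g) = 187,000.0000 / (0.096 − 0.022) = 2,527,027.03

2527027.03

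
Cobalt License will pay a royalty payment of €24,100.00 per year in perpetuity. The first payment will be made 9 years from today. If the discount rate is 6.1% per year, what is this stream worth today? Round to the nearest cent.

€246016.44

Value at end of year 8: C / r = €24,100.00 / 0.061 = €395,081.9672
Discount to today: PV = €395,081.9672 / (1 + 0.061)^8 = €395,081.9672 / 1.605917 = €246,016.44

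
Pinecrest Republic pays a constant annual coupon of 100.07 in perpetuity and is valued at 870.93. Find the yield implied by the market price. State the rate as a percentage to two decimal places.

P = C/r ⇒ r = C/P = 100.07/870.93 = 0.114900

11.49%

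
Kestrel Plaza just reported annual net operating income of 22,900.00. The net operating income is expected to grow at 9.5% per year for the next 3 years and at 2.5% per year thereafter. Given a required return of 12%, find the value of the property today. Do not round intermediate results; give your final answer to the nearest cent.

296578.47

D_1 = 25075.50000
D_2 = 27457.67250
D_3 = 30066.15139
Terminal value at year 3: TV = D_3×(1+g_2)/(r−g_2) = 30817.80517/0.095 = 324397.94918
P_0 = D_1/(1+r)^1 + D_2/(1+r)^2 + D_3/(1+r)^3 + TV/(1+r)^3
    = 22388.83929 + 21889.08841 + 21400.49269 + 230900.05266 = 296578.47304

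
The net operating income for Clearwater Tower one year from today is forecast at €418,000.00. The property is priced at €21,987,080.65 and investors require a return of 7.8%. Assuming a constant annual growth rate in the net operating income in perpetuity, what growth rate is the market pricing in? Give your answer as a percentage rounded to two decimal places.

5.90%

P = D₁/(r−g) ⇒ g = r − D₁/P = 0.078 − €418,000.00/€21,987,080.65 = 0.058989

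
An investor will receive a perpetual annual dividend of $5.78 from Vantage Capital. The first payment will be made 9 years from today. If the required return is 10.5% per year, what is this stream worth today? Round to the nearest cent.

$24.77

Value at end of year 8: C / r = $5.78 / 0.105 = $55.0476
Discount to today: PV = $55.0476 / (1 + 0.105)^8 = $55.0476 / 2.222789 = $24.77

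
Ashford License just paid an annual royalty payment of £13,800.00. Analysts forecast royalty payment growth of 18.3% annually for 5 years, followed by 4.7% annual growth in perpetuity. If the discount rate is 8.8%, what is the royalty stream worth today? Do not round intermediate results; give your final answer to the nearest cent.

D_1 = 16325.40000
D_2 = 19312.94820
D_3 = 22847.21772
D_4 = 27028.25856
D_5 = 31974.42988
Terminal value at year 5: TV = D_5×(1+g_2)/(r−g_2) = 33477.22808/0.041 = 816517.75817
P_0 = D_1/(1+r)^1 + D_2/(1+r)^2 + D_3/(1+r)^3 + D_4/(1+r)^4 + D_5/(1+r)^5 + TV/(1+r)^5
    = 15004.96324 + 16315.13925 + 17739.71483 + 19288.67890 + 20972.89259 + 535576.06207 = 624897.45088

£624897.45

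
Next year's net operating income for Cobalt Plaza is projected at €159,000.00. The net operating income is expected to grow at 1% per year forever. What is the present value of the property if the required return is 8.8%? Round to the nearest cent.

Growing perpetuity: P = D₁ / (r − g) = €159,000.0000 / (0.088 − 0.01) = €2,038,461.54

€2038461.54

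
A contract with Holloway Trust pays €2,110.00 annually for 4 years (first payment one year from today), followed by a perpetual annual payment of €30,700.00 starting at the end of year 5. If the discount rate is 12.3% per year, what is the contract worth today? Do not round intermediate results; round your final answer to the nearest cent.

€163301.51

PV of 4-year annuity: €2,110.00 × [1 − (1+0.123)^−4] / 0.123 = 6368.52363
Perpetuity value at year 4: €30,700.00 / 0.123 = 249593.49593
PV of perpetuity: 249593.49593 / (1+0.123)^4 = 156932.98627
Total PV = 6368.52363 + 156932.98627 = 163301.50990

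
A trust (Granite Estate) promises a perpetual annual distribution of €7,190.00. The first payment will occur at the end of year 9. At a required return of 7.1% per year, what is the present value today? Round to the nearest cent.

Value at end of year 8: C / r = €7,190.00 / 0.071 = €101,267.6056
Discount to today: PV = €101,267.6056 / (1 + 0.071)^8 = €101,267.6056 / 1.731075 = €58,499.85

€58499.85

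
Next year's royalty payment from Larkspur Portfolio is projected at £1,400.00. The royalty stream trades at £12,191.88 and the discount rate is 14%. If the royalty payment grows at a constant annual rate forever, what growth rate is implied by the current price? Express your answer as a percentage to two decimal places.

2.52%

P = D₁/(r−g) ⇒ g = r − D₁/P = 0.14 − £1,400.00/£12,191.88 = 0.025169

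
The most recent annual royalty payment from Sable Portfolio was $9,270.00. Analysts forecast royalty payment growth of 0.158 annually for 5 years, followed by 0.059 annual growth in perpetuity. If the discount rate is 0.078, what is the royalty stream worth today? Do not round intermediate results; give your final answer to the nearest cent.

$796794.06

D_1 = 10734.66000
D_2 = 12430.73628
D_3 = 14394.79261
D_4 = 16669.16984
D_5 = 19302.89868
Terminal value at year 5: TV = D_5×(1+g_2)/(r−g_2) = 20441.76970/0.019 = 1075882.61593
P_0 = D_1/(1+r)^1 + D_2/(1+r)^2 + D_3/(1+r)^3 + D_4/(1+r)^4 + D_5/(1+r)^5 + TV/(1+r)^5
    = 9957.94063 + 10696.93437 + 11490.76994 + 12343.51725 + 13259.54821 + 739045.34524 = 796794.05565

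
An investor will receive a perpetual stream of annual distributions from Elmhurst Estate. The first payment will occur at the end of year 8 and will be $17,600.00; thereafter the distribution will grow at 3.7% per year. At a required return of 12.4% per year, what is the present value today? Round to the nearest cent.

$89254.32

Value at end of year 7: C₁ / (r − g) = $17,600.00 / (0.124 − 0.037) = $202,298.8506
Discount to today: PV = $202,298.8506 / (1 + 0.124)^7 = $202,298.8506 / 2.266544 = $89,254.32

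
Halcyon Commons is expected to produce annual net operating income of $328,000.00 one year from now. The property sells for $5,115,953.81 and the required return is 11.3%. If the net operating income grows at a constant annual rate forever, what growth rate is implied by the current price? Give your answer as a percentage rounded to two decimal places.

P = D₁/(r−g) ⇒ g = r − D₁/P = 0.113 − $328,000.00/$5,115,953.81 = 0.048887

4.89%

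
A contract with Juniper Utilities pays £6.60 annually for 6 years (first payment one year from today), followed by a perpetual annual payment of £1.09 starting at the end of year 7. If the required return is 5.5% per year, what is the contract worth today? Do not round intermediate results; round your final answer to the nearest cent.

PV of 6-year annuity: £6.60 × [1 − (1+0.055)^−6] / 0.055 = 32.97050
Perpetuity value at year 6: £1.09 / 0.055 = 19.81818
PV of perpetuity: 19.81818 / (1+0.055)^6 = 14.37305
Total PV = 32.97050 + 14.37305 = 47.34355

£47.34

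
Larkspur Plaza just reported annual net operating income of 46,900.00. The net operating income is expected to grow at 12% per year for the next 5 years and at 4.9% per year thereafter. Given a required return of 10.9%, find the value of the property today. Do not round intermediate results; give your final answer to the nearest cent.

1103019.67

D_1 = 52528.00000
D_2 = 58831.36000
D_3 = 65891.12320
D_4 = 73798.05798
D_5 = 82653.82494
Terminal value at year 5: TV = D_5×(1+g_2)/(r−g_2) = 86703.86236/0.06 = 1445064.37274
P_0 = D_1/(1+r)^1 + D_2/(1+r)^2 + D_3/(1+r)^3 + D_4/(1+r)^4 + D_5/(1+r)^5 + TV/(1+r)^5
    = 47365.19387 + 47835.00192 + 48309.46993 + 48788.64411 + 49272.57115 + 861448.78565 = 1103019.66664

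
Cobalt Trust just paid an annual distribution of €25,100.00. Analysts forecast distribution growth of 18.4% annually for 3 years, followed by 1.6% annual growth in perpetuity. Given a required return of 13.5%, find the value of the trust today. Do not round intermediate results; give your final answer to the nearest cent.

D_1 = 29718.40000
D_2 = 35186.58560
D_3 = 41660.91735
Terminal value at year 3: TV = D_3×(1+g_2)/(r−g_2) = 42327.49203/0.119 = 355693.21032
P_0 = D_1/(1+r)^1 + D_2/(1+r)^2 + D_3/(1+r)^3 + TV/(1+r)^3
    = 26183.61233 + 27314.00617 + 28493.20115 + 243269.68378 = 325260.50344

€325260.50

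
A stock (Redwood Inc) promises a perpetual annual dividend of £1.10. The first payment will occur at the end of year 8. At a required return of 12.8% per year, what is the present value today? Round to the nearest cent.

Value at end of year 7: C / r = £1.10 / 0.128 = £8.5938
Discount to today: PV = £8.5938 / (1 + 0.128)^7 = £8.5938 / 2.323612 = £3.70

£3.70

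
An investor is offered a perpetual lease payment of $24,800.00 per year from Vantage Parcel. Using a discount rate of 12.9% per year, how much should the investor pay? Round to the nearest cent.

Level perpetuity: PV = C / r = $24,800.00 / 0.129 = $192,248.06

$192248.06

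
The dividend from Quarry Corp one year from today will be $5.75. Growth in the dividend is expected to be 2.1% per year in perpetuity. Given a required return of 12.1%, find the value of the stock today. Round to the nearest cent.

$57.50

Growing perpetuity: P = D₁ / (r − g) = $5.7500 / (0.121 − 0.021) = $57.50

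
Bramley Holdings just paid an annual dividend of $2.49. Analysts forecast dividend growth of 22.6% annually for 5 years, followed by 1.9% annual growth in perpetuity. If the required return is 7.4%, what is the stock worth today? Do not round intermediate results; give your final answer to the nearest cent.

$108.27

D_1 = 3.05274
D_2 = 3.74266
D_3 = 4.58850
D_4 = 5.62550
D_5 = 6.89686
Terminal value at year 5: TV = D_5×(1+g_2)/(r−g_2) = 7.02790/0.055 = 127.78009
P_0 = D_1/(1+r)^1 + D_2/(1+r)^2 + D_3/(1+r)^3 + D_4/(1+r)^4 + D_5/(1+r)^5 + TV/(1+r)^5
    = 2.84240 + 3.24468 + 3.70389 + 4.22809 + 4.82648 + 89.42147 = 108.26700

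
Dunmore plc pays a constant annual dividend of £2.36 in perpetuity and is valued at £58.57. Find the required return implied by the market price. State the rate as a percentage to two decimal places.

4.03%

P = C/r ⇒ r = C/P = £2.36/£58.57 = 0.040294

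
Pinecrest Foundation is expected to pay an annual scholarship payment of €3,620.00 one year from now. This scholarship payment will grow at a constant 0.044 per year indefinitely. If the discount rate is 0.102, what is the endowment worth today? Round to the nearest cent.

Growing perpetuity: P = D₁ / (r − g) = €3,620.0000 / (0.102 − 0.044) = €62,413.79

€62413.79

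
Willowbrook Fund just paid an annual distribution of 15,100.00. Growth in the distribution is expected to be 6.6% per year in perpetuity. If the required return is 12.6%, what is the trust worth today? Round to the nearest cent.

D₁ = D₀ × (1 + g) = 15,100.00 × 1.066 = 16,096.6000
Growing perpetuity: P = D₁ / (r − g) = 16,096.6000 / (0.126 − 0.066) = 268,276.67

268276.67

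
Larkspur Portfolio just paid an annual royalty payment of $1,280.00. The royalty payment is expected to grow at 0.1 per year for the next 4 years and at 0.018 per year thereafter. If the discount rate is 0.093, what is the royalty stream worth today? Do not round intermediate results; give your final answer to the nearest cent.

$23025.74

D_1 = 1408.00000
D_2 = 1548.80000
D_3 = 1703.68000
D_4 = 1874.04800
Terminal value at year 4: TV = D_4×(1+g_2)/(r−g_2) = 1907.78086/0.075 = 25437.07819
P_0 = D_1/(1+r)^1 + D_2/(1+r)^2 + D_3/(1+r)^3 + D_4/(1+r)^4 + TV/(1+r)^4
    = 1288.19762 + 1296.44774 + 1304.75070 + 1313.10684 + 17823.23680 = 23025.73970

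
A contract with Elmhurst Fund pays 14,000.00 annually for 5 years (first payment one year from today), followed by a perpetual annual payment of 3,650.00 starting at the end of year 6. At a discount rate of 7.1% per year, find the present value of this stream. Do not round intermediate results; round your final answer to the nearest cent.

93732.11

PV of 5-year annuity: 14,000.00 × [1 − (1+0.071)^−5] / 0.071 = 57249.39366
Perpetuity value at year 5: 3,650.00 / 0.071 = 51408.45070
PV of perpetuity: 51408.45070 / (1+0.071)^5 = 36482.71593
Total PV = 57249.39366 + 36482.71593 = 93732.10959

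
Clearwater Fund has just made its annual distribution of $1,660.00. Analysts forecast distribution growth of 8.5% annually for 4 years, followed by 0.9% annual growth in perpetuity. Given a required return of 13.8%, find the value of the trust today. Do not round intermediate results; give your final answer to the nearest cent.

$16631.07

D_1 = 1801.10000
D_2 = 1954.19350
D_3 = 2120.29995
D_4 = 2300.52544
Terminal value at year 4: TV = D_4×(1+g_2)/(r−g_2) = 2321.23017/0.129 = 17994.03234
P_0 = D_1/(1+r)^1 + D_2/(1+r)^2 + D_3/(1+r)^3 + D_4/(1+r)^4 + TV/(1+r)^4
    = 1582.68893 + 1508.97846 + 1438.70090 + 1371.69638 + 10729.00502 = 16631.06969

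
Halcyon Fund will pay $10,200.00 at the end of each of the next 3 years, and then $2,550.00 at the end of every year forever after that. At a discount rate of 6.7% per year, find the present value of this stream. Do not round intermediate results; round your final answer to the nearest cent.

$58246.27

PV of 3-year annuity: $10,200.00 × [1 − (1+0.067)^−3] / 0.067 = 26915.42268
Perpetuity value at year 3: $2,550.00 / 0.067 = 38059.70149
PV of perpetuity: 38059.70149 / (1+0.067)^3 = 31330.84582
Total PV = 26915.42268 + 31330.84582 = 58246.26850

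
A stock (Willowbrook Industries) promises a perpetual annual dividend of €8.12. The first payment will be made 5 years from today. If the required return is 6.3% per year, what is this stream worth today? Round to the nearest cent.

Value at end of year 4: C / r = €8.12 / 0.063 = €128.8889
Discount to today: PV = €128.8889 / (1 + 0.063)^4 = €128.8889 / 1.276830 = €100.94

€100.94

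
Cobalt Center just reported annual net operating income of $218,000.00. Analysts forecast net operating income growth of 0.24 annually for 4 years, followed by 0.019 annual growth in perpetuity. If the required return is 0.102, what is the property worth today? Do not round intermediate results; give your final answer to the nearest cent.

$5471924.74

D_1 = 270320.00000
D_2 = 335196.80000
D_3 = 415644.03200
D_4 = 515398.59968
Terminal value at year 4: TV = D_4×(1+g_2)/(r−g_2) = 525191.17307/0.083 = 6327604.49487
P_0 = D_1/(1+r)^1 + D_2/(1+r)^2 + D_3/(1+r)^3 + D_4/(1+r)^4 + TV/(1+r)^4
    = 245299.45554 + 276017.53617 + 310582.34560 + 349475.59759 + 4290549.80661 = 5471924.74152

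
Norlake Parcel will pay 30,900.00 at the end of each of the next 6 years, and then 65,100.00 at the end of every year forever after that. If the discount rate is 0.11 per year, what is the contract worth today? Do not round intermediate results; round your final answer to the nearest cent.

PV of 6-year annuity: 30,900.00 × [1 − (1+0.11)^−6] / 0.11 = 130723.61968
Perpetuity value at year 6: 65,100.00 / 0.11 = 591818.18182
PV of perpetuity: 591818.18182 / (1+0.11)^6 = 316410.16754
Total PV = 130723.61968 + 316410.16754 = 447133.78722

447133.79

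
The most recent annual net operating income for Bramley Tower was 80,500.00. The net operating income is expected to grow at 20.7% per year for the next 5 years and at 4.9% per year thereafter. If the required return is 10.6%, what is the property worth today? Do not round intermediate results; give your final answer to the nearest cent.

2820429.79

D_1 = 97163.50000
D_2 = 117276.34450
D_3 = 141552.54781
D_4 = 170853.92521
D_5 = 206220.68773
Terminal value at year 5: TV = D_5×(1+g_2)/(r−g_2) = 216325.50143/0.057 = 3795184.23553
P_0 = D_1/(1+r)^1 + D_2/(1+r)^2 + D_3/(1+r)^3 + D_4/(1+r)^4 + D_5/(1+r)^5 + TV/(1+r)^5
    = 87851.26582 + 95873.84977 + 104629.05667 + 114183.78969 + 124611.06163 + 2293280.76570 = 2820429.78928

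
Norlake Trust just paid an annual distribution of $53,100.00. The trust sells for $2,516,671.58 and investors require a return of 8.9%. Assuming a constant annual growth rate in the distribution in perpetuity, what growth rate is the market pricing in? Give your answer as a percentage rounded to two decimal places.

6.65%

P = D₀(1+g)/(r−g) ⇒ P(r−g) = D₀(1+g) ⇒ g(P+D₀) = P·r − D₀
g = (P·r − D₀)/(P + D₀) = ($2,516,671.58×0.089 − $53,100.00) / ($2,516,671.58 + $53,100.00) = 0.066498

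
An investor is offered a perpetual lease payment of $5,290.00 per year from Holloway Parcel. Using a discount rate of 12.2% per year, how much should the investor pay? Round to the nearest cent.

Level perpetuity: PV = C / r = $5,290.00 / 0.122 = $43,360.66

$43360.66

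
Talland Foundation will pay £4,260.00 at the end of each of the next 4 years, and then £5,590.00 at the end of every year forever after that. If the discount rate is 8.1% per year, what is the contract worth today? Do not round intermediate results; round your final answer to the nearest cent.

£64617.00

PV of 4-year annuity: £4,260.00 × [1 − (1+0.081)^−4] / 0.081 = 14078.31073
Perpetuity value at year 4: £5,590.00 / 0.081 = 69012.34568
PV of perpetuity: 69012.34568 / (1+0.081)^4 = 50538.69380
Total PV = 14078.31073 + 50538.69380 = 64617.00454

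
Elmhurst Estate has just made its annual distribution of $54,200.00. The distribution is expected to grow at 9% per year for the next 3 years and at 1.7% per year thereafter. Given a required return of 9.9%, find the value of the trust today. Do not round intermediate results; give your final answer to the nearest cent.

D_1 = 59078.00000
D_2 = 64395.02000
D_3 = 70190.57180
Terminal value at year 3: TV = D_3×(1+g_2)/(r−g_2) = 71383.81152/0.082 = 870534.28684
P_0 = D_1/(1+r)^1 + D_2/(1+r)^2 + D_3/(1+r)^3 + TV/(1+r)^3
    = 53756.14195 + 53315.91876 + 52879.30069 + 655832.30241 = 815783.66380

$815783.66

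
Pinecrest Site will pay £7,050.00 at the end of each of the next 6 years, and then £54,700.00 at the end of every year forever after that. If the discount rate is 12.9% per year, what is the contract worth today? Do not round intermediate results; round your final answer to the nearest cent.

PV of 6-year annuity: £7,050.00 × [1 − (1+0.129)^−6] / 0.129 = 28261.38368
Perpetuity value at year 6: £54,700.00 / 0.129 = 424031.00775
PV of perpetuity: 424031.00775 / (1+0.129)^6 = 204754.74008
Total PV = 28261.38368 + 204754.74008 = 233016.12376

£233016.12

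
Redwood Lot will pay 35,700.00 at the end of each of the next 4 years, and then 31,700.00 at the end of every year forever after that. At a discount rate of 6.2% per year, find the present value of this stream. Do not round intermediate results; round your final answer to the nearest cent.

PV of 4-year annuity: 35,700.00 × [1 − (1+0.062)^−4] / 0.062 = 123139.84289
Perpetuity value at year 4: 31,700.00 / 0.062 = 511290.32258
PV of perpetuity: 511290.32258 / (1+0.062)^4 = 401947.66097
Total PV = 123139.84289 + 401947.66097 = 525087.50386

525087.50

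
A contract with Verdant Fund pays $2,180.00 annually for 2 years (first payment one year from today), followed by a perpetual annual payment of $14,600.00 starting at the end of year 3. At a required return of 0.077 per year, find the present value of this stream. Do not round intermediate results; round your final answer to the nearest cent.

PV of 2-year annuity: $2,180.00 × [1 − (1+0.077)^−2] / 0.077 = 3903.56651
Perpetuity value at year 2: $14,600.00 / 0.077 = 189610.38961
PV of perpetuity: 189610.38961 / (1+0.077)^2 = 163467.23775
Total PV = 3903.56651 + 163467.23775 = 167370.80426

$167370.80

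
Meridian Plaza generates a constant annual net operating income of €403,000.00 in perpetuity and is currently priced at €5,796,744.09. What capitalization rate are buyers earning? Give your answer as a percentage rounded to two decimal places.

P = C/r ⇒ r = C/P = €403,000.00/€5,796,744.09 = 0.069522

6.95%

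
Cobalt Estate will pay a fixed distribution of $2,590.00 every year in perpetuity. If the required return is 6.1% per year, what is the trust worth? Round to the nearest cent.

$42459.02

Level perpetuity: PV = C / r = $2,590.00 / 0.061 = $42,459.02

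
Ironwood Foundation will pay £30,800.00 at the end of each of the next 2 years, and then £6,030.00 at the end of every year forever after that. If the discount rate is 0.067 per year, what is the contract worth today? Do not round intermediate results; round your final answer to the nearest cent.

PV of 2-year annuity: £30,800.00 × [1 − (1+0.067)^−2] / 0.067 = 55919.38086
Perpetuity value at year 2: £6,030.00 / 0.067 = 90000.00000
PV of perpetuity: 90000.00000 / (1+0.067)^2 = 79052.14719
Total PV = 55919.38086 + 79052.14719 = 134971.52805

£134971.53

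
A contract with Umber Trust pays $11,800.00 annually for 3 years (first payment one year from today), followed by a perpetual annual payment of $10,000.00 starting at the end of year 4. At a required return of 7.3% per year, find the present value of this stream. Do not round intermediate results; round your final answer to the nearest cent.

$141684.30

PV of 3-year annuity: $11,800.00 × [1 − (1+0.073)^−3] / 0.073 = 30797.97703
Perpetuity value at year 3: $10,000.00 / 0.073 = 136986.30137
PV of perpetuity: 136986.30137 / (1+0.073)^3 = 110886.32083
Total PV = 30797.97703 + 110886.32083 = 141684.29787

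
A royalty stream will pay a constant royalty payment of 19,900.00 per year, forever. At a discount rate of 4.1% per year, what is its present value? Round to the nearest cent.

485365.85

Level perpetuity: PV = C / r = 19,900.00 / 0.041 = 485,365.85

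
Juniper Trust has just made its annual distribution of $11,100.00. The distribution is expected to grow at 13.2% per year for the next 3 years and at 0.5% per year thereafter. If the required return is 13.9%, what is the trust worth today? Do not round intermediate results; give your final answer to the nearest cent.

D_1 = 12565.20000
D_2 = 14223.80640
D_3 = 16101.34884
Terminal value at year 3: TV = D_3×(1+g_2)/(r−g_2) = 16181.85559/0.134 = 120760.11634
P_0 = D_1/(1+r)^1 + D_2/(1+r)^2 + D_3/(1+r)^3 + TV/(1+r)^3
    = 11031.78227 + 10963.98378 + 10896.60196 + 81724.51473 = 114616.88274

$114616.88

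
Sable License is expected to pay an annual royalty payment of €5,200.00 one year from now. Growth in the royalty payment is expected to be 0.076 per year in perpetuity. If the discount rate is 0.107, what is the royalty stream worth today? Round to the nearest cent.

Growing perpetuity: P = D₁ / (r − g) = €5,200.0000 / (0.107 − 0.076) = €167,741.94

€167741.94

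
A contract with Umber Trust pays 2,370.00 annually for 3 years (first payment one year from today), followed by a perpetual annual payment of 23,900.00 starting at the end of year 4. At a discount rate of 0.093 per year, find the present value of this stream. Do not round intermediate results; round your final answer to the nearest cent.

202780.55

PV of 3-year annuity: 2,370.00 × [1 − (1+0.093)^−3] / 0.093 = 5967.23724
Perpetuity value at year 3: 23,900.00 / 0.093 = 256989.24731
PV of perpetuity: 256989.24731 / (1+0.093)^3 = 196813.31054
Total PV = 5967.23724 + 196813.31054 = 202780.54778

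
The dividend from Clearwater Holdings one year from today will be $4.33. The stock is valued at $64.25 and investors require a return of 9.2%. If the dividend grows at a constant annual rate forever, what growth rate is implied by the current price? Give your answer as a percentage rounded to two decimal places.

P = D₁/(r−g) ⇒ g = r − D₁/P = 0.092 − $4.33/$64.25 = 0.024607

2.46%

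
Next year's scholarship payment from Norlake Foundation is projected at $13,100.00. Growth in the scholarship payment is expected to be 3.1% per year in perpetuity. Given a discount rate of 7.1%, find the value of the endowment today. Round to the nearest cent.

$327500.00

Growing perpetuity: P = D₁ / (r − g) = $13,100.0000 / (0.071 − 0.031) = $327,500.00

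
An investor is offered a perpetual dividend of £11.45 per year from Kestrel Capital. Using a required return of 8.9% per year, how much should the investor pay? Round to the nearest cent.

Level perpetuity: PV = C / r = £11.45 / 0.089 = £128.65

£128.65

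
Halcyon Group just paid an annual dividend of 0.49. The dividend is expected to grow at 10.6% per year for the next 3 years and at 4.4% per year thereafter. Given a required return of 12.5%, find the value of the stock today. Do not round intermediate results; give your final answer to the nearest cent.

7.42

D_1 = 0.54194
D_2 = 0.59939
D_3 = 0.66292
Terminal value at year 3: TV = D_3×(1+g_2)/(r−g_2) = 0.69209/0.081 = 8.54431
P_0 = D_1/(1+r)^1 + D_2/(1+r)^2 + D_3/(1+r)^3 + TV/(1+r)^3
    = 0.48172 + 0.47359 + 0.46559 + 6.00094 = 7.42184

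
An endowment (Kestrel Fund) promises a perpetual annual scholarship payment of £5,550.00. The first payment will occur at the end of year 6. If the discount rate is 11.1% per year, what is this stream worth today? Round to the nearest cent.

Value at end of year 5: C / r = £5,550.00 / 0.111 = £50,000.0000
Discount to today: PV = £50,000.0000 / (1 + 0.111)^5 = £50,000.0000 / 1.692662 = £29,539.27

£29539.27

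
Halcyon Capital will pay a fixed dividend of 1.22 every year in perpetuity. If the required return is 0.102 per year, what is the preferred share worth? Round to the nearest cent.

11.96

Level perpetuity: PV = C / r = 1.22 / 0.102 = 11.96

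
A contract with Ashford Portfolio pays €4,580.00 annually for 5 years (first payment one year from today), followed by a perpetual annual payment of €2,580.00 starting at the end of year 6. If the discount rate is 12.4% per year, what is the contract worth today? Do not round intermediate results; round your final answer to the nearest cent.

PV of 5-year annuity: €4,580.00 × [1 − (1+0.124)^−5] / 0.124 = 16347.57503
Perpetuity value at year 5: €2,580.00 / 0.124 = 20806.45161
PV of perpetuity: 20806.45161 / (1+0.124)^5 = 11597.55564
Total PV = 16347.57503 + 11597.55564 = 27945.13066

€27945.13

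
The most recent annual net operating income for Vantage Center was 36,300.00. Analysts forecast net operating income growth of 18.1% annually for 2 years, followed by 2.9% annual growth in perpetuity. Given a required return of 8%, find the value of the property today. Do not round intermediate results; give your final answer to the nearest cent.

D_1 = 42870.30000
D_2 = 50629.82430
Terminal value at year 2: TV = D_2×(1+g_2)/(r−g_2) = 52098.08920/0.051 = 1021531.16088
P_0 = D_1/(1+r)^1 + D_2/(1+r)^2 + TV/(1+r)^2
    = 39694.72222 + 43406.91384 + 875798.32037 = 958899.95643

958899.96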